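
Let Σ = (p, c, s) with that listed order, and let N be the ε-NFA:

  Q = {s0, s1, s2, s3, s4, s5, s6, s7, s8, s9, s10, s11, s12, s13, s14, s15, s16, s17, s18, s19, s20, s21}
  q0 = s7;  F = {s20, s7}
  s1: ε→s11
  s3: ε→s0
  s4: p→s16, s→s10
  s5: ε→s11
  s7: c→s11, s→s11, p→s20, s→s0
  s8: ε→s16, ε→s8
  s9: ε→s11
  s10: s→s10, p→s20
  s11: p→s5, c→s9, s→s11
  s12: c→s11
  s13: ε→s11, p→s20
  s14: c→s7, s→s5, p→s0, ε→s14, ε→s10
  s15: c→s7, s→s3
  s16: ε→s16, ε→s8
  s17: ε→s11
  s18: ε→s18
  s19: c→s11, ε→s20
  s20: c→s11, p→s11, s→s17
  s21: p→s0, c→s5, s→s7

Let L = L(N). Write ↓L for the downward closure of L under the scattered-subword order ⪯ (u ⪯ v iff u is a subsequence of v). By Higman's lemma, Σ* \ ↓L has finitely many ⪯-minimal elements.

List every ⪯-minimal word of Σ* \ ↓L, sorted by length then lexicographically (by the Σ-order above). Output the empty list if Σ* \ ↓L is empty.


|Q|=22, |F|=2, |δ|=39 (14 ε).
min D↑ (3 st, q0=0, F={2}): 0:p→1,c→2,s→2 1:p→2,c→2,s→2 2:p→2,c→2,s→2 [Hopcroft].
'c': run [7, 3] end={s11,s5,s9} rej; 1/1 del acc.
's': |S_i|=[7, 5] end={s0,s11,s17,s5,s9} rej; 1/1 single-dels accept.
'pp': N↓-sim [7, 5, 3] end={s11,s5,s9} rej; 2/2 del acc.
3 words, ⪯-incomp.

min(Σ*\↓L) = [c, s, pp].


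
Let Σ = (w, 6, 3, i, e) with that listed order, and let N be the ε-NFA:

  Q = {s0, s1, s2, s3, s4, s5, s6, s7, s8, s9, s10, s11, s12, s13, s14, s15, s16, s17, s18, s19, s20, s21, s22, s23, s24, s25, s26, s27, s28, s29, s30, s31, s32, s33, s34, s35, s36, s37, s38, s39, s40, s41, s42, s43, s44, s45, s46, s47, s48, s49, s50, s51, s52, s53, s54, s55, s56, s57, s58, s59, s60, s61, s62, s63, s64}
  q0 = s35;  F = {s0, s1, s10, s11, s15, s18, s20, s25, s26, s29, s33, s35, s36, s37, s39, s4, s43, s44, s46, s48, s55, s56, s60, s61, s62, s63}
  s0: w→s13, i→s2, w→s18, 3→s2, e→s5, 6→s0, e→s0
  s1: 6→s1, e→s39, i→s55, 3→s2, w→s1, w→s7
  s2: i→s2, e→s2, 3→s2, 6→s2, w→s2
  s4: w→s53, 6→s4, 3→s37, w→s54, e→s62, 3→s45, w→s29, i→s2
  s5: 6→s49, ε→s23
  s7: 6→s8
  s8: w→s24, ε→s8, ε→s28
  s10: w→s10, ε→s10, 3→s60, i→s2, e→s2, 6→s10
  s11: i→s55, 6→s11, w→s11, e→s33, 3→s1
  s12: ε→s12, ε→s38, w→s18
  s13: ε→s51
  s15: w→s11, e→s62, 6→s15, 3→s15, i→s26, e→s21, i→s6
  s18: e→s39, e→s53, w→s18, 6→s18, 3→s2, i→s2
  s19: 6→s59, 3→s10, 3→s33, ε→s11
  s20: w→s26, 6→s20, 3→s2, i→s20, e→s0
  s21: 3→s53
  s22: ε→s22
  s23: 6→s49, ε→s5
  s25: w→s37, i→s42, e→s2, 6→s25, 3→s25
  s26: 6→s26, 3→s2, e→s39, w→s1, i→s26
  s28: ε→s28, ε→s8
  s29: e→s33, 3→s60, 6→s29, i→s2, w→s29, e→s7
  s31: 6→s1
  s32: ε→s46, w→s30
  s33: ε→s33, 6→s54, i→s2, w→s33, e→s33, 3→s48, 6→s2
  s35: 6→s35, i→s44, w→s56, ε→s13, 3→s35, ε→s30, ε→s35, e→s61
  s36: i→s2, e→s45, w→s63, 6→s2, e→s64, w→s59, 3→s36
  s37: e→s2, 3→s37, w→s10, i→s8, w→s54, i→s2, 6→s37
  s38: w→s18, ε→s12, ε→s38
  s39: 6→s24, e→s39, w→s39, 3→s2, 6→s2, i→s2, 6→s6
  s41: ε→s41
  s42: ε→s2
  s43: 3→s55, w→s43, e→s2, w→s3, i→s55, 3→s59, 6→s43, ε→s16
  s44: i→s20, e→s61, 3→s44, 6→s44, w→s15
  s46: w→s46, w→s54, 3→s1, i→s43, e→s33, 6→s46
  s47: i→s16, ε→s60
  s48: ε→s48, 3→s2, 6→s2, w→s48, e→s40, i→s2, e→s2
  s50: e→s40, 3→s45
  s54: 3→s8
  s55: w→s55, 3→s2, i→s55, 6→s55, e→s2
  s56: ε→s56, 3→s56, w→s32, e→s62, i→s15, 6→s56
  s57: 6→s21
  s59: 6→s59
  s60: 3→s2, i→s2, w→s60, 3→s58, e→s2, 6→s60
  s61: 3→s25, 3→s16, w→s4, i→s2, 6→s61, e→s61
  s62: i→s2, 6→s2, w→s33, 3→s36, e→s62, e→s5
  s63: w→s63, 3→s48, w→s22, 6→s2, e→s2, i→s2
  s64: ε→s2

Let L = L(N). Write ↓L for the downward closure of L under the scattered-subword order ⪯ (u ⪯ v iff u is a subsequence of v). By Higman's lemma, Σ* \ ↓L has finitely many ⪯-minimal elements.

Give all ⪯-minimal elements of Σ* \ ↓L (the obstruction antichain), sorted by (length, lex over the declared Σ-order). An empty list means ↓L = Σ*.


Antichain: [ei, we6, ii3, e3e, ww33, wwie].

|Q|=65, |F|=26, |δ|=204 (26 ε).
min D↑ (27 st, q0=0, F={10}): 0:w→1,6→0,3→0,i→2,e→3 1:w→4,6→1,3→1,i→5,e→6 2:w→5,6→2,3→2,i→7,e→3 3:w→8,6→3,3→9,i→10,e→3 4:w→4,6→4,3→11,i→12,e→13 5:w→14,6→5,3→5,i→15,e→6 6:w→13,6→10,3→16,i→10,e→6 7:w→15,6→7,3→10,i→7,e→17 8:w→18,6→8,3→19,i→10,e→6 9:w→19,6→9,3→9,i→10,e→10 10:w→10,6→10,3→10,i→10,e→10 11:w→11,6→11,3→10,i→20,e→21 12:w→12,6→12,3→20,i→20,e→10 13:w→13,6→10,3→22,i→10,e→13 14:w→14,6→14,3→11,i→20,e→13 15:w→11,6→15,3→10,i→15,e→21 16:w→23,6→10,3→16,i→10,e→10 17:w→24,6→17,3→10,i→10,e→17 18:w→18,6→18,3→25,i→10,e→13 19:w→26,6→19,3→19,i→10,e→10 20:w→20,6→20,3→10,i→20,e→10 21:w→21,6→10,3→10,i→10,e→21 22:w→22,6→10,3→10,i→10,e→10 23:w→23,6→10,3→22,i→10,e→10 24:w→24,6→24,3→10,i→10,e→21 25:w→25,6→25,3→10,i→10,e→10 26:w→26,6→26,3→25,i→10,e→10 (ε-aug+det+¬).
'ei': N↓-sim [51, 37, 5] end={s2,s24,s28,s42,s8} — reject; 2/2 del acc.
'we6': |S_i|=[51, 44, 23, 8] end={s2,s24,s28,s49,s54,s59,s6,s8} rej; 3/3 deletions ∈↓L.
'ii3': run [51, 46, 20, 1] end={s2} rej; 3/3 single-dels accept.
'e3e': N↓-sim [51, 37, 21, 4] end={s2,s40,s45,s64} ∉↓L; 3/3 del acc.
'ww33': N↓-sim [51, 44, 29, 14, 2] end={s2,s58} — reject; 4/4 deletions ∈↓L.
'wwie': |S_i|=[51, 44, 29, 6, 1] end={s2} rej; 4/4 deletions ∈↓L.
6 words, ⪯-incomp.


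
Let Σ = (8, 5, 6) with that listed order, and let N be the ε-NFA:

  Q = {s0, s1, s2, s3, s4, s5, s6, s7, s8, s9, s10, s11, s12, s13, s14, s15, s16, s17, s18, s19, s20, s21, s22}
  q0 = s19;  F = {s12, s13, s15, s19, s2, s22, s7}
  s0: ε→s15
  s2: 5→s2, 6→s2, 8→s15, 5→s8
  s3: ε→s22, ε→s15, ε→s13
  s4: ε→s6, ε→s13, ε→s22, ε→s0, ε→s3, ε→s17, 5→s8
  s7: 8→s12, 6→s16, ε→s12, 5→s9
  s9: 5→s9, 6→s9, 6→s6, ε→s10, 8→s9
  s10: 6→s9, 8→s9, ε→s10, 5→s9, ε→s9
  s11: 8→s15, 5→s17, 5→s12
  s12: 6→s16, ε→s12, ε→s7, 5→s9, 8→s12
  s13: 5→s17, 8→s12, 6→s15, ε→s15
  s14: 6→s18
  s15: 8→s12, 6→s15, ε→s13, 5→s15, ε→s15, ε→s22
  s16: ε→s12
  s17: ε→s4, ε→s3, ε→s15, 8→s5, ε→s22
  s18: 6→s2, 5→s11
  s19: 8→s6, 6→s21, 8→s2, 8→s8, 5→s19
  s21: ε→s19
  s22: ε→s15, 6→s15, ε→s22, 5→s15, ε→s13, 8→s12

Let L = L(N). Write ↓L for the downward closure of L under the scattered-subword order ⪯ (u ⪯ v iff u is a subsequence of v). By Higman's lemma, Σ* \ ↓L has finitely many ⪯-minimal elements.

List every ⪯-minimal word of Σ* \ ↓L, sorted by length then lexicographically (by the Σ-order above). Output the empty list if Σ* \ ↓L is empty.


Antichain: [8885].

|Q|=23, |F|=7, |δ|=68 (29 ε).
min D↑ (5 st, q0=0, F={4}): 0:8→1,5→0,6→0 1:8→2,5→1,6→1 2:8→3,5→2,6→2 3:8→3,5→4,6→3 4:8→4,5→4,6→4 (ε-aug+det+¬).
'8885': N↓-sim [18, 16, 15, 7, 3] end={s10,s6,s9} rej; 4/4 deletions ∈↓L.
1 obstructions.


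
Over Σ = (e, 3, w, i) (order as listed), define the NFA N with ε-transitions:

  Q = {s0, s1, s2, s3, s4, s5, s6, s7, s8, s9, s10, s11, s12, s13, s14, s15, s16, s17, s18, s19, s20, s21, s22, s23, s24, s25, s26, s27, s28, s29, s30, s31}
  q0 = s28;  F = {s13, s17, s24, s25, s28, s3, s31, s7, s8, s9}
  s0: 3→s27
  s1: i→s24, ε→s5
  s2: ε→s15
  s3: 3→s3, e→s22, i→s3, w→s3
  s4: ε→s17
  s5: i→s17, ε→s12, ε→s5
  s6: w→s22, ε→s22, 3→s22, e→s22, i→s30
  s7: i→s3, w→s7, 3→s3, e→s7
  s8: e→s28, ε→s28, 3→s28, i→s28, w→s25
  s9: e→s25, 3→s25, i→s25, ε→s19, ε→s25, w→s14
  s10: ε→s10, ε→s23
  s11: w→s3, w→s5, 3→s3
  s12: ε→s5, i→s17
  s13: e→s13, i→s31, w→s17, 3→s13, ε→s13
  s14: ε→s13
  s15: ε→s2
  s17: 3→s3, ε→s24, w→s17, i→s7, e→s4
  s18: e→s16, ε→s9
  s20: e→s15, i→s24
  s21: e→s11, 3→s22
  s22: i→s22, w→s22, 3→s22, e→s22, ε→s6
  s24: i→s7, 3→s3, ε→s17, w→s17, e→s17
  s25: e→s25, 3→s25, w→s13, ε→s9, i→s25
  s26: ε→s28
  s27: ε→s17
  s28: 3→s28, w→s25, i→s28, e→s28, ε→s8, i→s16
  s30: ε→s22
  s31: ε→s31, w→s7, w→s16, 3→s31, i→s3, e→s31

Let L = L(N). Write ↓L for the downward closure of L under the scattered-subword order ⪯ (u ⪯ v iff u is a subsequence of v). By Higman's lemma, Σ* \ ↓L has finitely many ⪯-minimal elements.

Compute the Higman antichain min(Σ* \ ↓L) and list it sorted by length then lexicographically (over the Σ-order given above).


min(Σ*\↓L) = [www3e, wwiie].

|Q|=32, |F|=10, |δ|=87 (25 ε).
min D↑ (8 st, q0=0, F={7}): 0:e→0,3→0,w→1,i→0 1:e→1,3→1,w→2,i→1 2:e→2,3→2,w→3,i→4 3:e→3,3→5,w→3,i→6 4:e→4,3→4,w→6,i→5 5:e→7,3→5,w→5,i→5 6:e→6,3→5,w→6,i→5 7:e→7,3→7,w→7,i→7 (ε-aug+det+¬).
'www3e': run [17, 15, 12, 9, 4, 3] end={s22,s30,s6} — reject; 5/5 del acc.
'wwiie': N↓-sim [17, 15, 12, 7, 4, 3] end={s22,s30,s6} rej; 5/5 del acc.
2 minimals (antichain).


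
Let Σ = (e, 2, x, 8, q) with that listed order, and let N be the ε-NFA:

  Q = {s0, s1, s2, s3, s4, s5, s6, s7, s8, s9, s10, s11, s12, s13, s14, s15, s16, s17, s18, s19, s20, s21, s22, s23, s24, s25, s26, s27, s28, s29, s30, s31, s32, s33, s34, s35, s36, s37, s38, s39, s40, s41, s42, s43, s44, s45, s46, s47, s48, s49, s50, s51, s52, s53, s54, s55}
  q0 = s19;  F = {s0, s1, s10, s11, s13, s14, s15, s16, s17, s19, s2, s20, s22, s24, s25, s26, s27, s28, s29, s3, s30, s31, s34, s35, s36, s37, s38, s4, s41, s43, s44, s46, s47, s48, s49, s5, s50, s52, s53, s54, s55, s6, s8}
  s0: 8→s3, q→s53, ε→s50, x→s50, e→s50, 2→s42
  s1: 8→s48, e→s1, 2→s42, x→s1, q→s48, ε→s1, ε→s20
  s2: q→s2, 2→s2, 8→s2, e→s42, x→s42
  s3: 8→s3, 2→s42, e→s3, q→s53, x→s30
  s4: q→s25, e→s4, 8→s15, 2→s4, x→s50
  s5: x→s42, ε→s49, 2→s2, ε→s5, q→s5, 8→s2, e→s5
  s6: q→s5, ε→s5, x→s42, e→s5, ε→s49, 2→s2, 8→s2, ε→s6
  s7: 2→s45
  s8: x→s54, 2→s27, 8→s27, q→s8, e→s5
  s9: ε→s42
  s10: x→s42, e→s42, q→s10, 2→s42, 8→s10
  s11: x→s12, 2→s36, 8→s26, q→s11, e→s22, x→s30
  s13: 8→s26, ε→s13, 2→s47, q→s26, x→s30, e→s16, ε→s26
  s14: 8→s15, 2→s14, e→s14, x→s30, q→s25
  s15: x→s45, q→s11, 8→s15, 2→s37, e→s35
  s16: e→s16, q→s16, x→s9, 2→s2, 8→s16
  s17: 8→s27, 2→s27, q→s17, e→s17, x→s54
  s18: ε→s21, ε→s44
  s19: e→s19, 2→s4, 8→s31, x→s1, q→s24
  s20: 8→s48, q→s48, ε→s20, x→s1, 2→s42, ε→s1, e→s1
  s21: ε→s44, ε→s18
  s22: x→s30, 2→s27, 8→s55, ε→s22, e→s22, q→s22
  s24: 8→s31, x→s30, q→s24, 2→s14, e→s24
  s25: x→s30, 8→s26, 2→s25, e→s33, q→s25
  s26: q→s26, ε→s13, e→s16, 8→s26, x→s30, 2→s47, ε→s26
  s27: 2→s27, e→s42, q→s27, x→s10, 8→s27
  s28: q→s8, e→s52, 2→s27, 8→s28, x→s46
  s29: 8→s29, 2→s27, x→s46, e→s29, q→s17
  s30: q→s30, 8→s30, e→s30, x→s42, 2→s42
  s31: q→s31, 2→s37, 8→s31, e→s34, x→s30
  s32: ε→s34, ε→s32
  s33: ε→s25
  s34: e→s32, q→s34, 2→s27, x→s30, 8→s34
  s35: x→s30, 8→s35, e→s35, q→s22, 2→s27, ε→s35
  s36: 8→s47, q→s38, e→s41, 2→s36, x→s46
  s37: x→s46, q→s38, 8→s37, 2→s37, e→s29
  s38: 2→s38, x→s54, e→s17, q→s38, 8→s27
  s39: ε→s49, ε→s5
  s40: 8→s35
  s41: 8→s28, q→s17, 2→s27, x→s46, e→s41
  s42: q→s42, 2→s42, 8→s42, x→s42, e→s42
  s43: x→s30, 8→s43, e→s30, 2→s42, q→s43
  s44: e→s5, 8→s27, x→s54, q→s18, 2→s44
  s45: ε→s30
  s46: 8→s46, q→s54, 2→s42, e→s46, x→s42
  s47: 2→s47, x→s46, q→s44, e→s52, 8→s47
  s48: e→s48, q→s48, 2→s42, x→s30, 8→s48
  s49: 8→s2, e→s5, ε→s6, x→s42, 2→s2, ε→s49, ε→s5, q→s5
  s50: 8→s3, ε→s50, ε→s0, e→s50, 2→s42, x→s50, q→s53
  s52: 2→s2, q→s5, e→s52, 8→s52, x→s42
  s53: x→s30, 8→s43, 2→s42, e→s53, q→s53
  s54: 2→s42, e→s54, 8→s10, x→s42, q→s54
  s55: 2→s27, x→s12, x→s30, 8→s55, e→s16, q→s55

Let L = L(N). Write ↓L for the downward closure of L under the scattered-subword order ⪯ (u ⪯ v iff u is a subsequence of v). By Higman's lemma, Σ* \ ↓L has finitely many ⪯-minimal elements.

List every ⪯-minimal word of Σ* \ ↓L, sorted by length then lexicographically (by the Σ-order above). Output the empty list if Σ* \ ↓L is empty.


Antichain: [x2, 8xx, qxx, 8e2e, 2q8ex, 82q8e].

|Q|=56, |F|=43, |δ|=256 (32 ε).
min D↑ (39 st, q0=0, F={8}): 0:e→0,2→1,x→2,8→3,q→4 1:e→1,2→1,x→5,8→6,q→7 2:e→2,2→8,x→2,8→9,q→9 3:e→10,2→11,x→12,8→3,q→3 4:e→4,2→13,x→12,8→3,q→4 5:e→5,2→8,x→5,8→14,q→15 6:e→16,2→11,x→12,8→6,q→17 7:e→7,2→7,x→12,8→18,q→7 8:e→8,2→8,x→8,8→8,q→8 9:e→9,2→8,x→12,8→9,q→9 10:e→10,2→19,x→12,8→10,q→10 11:e→20,2→11,x→21,8→11,q→22 12:e→12,2→8,x→8,8→12,q→12 13:e→13,2→13,x→12,8→6,q→7 14:e→14,2→8,x→12,8→14,q→15 15:e→15,2→8,x→12,8→23,q→15 16:e→16,2→19,x→12,8→16,q→24 17:e→24,2→25,x→12,8→18,q→17 18:e→26,2→27,x→12,8→18,q→18 19:e→8,2→19,x→28,8→19,q→19 20:e→20,2→19,x→21,8→20,q→29 21:e→21,2→8,x→8,8→21,q→30 22:e→29,2→22,x→30,8→19,q→22 23:e→12,2→8,x→12,8→23,q→23 24:e→24,2→19,x→12,8→31,q→24 25:e→32,2→25,x→21,8→27,q→22 26:e→26,2→33,x→8,8→26,q→26 27:e→34,2→27,x→21,8→27,q→35 28:e→8,2→8,x→8,8→28,q→28 29:e→29,2→19,x→30,8→19,q→29 30:e→30,2→8,x→8,8→28,q→30 31:e→26,2→19,x→12,8→31,q→31 32:e→32,2→19,x→21,8→36,q→29 33:e→8,2→33,x→8,8→33,q→33 34:e→34,2→33,x→8,8→34,q→37 35:e→37,2→35,x→30,8→19,q→35 36:e→34,2→19,x→21,8→36,q→38 37:e→37,2→33,x→8,8→33,q→37 38:e→37,2→19,x→30,8→19,q→38 (ε-aug+det+¬).
'x2': run [51, 16, 1] end={s42} — reject; 2/2 single-dels accept.
'8xx': run [51, 41, 8, 1] end={s42} rej; 3/3 deletions ∈↓L.
'qxx': run [51, 44, 8, 1] end={s42} rej; 3/3 deletions ∈↓L.
'8e2e': N↓-sim [51, 41, 28, 4, 1] end={s42} — reject; 4/4 deletions ∈↓L.
'2q8ex': run [51, 43, 33, 24, 12, 2] end={s42,s9} rej; 5/5 del acc.
'82q8e': run [51, 41, 22, 14, 4, 1] end={s42} — reject; 5/5 deletions ∈↓L.
6 minimals (antichain).


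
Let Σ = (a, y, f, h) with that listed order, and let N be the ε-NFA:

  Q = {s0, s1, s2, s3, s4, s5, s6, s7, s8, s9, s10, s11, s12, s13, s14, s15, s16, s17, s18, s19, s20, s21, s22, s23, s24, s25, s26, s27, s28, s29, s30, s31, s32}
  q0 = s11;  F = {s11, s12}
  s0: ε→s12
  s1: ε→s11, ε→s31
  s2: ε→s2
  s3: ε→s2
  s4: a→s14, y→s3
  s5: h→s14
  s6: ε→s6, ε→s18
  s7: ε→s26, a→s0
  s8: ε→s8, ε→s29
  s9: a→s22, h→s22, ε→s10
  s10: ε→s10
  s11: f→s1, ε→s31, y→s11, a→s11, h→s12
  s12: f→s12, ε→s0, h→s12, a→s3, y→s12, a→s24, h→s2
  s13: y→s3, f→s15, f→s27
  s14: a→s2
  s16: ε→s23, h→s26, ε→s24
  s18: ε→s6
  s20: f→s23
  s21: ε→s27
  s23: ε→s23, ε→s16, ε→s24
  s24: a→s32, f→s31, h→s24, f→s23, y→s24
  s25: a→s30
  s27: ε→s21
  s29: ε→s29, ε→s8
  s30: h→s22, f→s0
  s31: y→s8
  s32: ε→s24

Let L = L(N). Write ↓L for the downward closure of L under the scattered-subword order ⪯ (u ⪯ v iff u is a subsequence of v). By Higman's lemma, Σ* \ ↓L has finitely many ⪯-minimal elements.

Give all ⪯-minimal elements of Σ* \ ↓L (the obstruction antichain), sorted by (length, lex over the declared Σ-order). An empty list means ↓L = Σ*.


|Q|=33, |F|=2, |δ|=56 (25 ε).
min D↑ (3 st, q0=0, F={2}): 0:a→0,y→0,f→0,h→1 1:a→2,y→1,f→1,h→1 2:a→2,y→2,f→2,h→2 (ε-aug+det+¬).
'ha': N↓-sim [14, 12, 10] end={s16,s2,s23,s24,s26,s29,s3,s31,s32,s8} rej; 2/2 deletions ∈↓L.
1 words, ⪯-incomp.

A = [ha].


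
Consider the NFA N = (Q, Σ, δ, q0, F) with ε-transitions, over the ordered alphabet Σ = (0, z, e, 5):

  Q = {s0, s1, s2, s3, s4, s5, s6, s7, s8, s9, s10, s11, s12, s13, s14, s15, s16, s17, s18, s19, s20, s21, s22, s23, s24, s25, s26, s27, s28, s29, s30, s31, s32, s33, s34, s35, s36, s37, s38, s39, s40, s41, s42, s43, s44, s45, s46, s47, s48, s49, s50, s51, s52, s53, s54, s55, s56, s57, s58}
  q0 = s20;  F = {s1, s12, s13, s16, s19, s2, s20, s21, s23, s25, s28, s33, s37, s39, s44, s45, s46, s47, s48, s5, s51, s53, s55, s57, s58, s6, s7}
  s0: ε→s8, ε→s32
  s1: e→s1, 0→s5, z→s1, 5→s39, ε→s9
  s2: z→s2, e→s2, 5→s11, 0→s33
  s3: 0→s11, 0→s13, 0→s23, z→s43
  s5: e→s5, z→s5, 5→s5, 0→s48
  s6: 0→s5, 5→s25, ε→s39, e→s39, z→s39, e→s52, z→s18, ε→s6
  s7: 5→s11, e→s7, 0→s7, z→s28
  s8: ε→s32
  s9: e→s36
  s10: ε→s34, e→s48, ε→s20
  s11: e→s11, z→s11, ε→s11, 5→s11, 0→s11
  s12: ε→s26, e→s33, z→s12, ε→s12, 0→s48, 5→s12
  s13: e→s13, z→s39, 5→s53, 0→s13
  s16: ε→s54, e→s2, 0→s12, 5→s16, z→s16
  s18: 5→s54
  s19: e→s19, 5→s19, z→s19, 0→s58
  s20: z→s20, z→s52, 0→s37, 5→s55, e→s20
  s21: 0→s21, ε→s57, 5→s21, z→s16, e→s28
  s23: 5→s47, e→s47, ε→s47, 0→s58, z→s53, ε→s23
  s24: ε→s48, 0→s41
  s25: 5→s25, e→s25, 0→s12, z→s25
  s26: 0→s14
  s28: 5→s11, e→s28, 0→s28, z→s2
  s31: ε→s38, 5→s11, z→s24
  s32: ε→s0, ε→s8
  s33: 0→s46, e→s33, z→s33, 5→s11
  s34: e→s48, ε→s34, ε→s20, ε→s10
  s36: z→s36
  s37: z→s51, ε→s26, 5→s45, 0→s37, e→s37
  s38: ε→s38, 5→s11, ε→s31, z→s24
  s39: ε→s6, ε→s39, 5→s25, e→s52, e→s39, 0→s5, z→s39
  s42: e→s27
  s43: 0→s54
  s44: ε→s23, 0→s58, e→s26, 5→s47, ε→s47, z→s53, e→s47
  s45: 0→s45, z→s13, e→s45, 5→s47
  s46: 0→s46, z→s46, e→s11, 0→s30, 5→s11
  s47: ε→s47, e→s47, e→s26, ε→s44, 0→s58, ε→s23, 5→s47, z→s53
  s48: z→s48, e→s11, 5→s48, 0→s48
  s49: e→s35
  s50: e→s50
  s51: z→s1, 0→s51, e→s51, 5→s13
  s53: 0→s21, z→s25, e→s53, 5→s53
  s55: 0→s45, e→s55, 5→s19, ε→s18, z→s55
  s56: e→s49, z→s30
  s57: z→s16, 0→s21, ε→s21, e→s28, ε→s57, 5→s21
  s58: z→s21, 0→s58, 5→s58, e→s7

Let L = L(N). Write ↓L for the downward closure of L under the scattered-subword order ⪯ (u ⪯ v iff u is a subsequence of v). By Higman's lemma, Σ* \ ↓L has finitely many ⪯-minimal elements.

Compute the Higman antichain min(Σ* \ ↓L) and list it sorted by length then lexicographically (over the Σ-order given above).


|Q|=59, |F|=27, |δ|=175 (35 ε).
min D↑ (24 st, q0=0, F={19}): 0:0→1,z→0,e→0,5→2 1:0→1,z→3,e→1,5→4 2:0→4,z→2,e→2,5→5 3:0→3,z→6,e→3,5→7 4:0→4,z→7,e→4,5→8 5:0→9,z→5,e→5,5→5 6:0→10,z→6,e→6,5→11 7:0→7,z→11,e→7,5→12 8:0→9,z→12,e→8,5→8 9:0→9,z→13,e→14,5→9 10:0→15,z→10,e→10,5→10 11:0→10,z→11,e→11,5→16 12:0→13,z→16,e→12,5→12 13:0→13,z→17,e→18,5→13 14:0→14,z→18,e→14,5→19 15:0→15,z→15,e→19,5→15 16:0→20,z→16,e→16,5→16 17:0→20,z→17,e→21,5→17 18:0→18,z→21,e→18,5→19 19:0→19,z→19,e→19,5→19 20:0→15,z→20,e→22,5→20 21:0→22,z→21,e→21,5→19 22:0→23,z→22,e→22,5→19 23:0→23,z→23,e→19,5→19 [Hopcroft].
'550e5': |S_i|=[36, 30, 23, 16, 7, 1] end={s11} — reject; 5/5 deletions ∈↓L.
'0zz00e': run [36, 33, 26, 20, 9, 5, 1] end={s11} — reject; 6/6 deletions ∈↓L.
2 minimals (antichain).

A = [550e5, 0zz00e].


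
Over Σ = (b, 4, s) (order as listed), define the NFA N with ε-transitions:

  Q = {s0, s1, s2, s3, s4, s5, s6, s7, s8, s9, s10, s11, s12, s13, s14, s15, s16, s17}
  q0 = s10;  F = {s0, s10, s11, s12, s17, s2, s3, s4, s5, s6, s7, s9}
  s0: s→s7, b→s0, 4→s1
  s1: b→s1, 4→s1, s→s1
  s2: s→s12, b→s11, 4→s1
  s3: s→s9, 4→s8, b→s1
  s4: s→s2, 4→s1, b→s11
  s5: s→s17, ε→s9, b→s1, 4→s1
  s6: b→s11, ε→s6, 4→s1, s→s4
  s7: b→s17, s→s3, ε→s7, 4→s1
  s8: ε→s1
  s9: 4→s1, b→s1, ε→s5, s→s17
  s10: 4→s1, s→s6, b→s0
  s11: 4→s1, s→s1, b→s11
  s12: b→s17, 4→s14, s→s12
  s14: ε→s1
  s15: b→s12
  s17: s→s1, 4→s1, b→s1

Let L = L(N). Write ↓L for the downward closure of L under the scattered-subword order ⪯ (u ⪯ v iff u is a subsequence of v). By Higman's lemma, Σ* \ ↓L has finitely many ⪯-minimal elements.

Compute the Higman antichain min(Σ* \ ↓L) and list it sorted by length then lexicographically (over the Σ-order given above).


|Q|=18, |F|=12, |δ|=46 (6 ε).
min D↑ (12 st, q0=0, F={2}): 0:b→1,4→2,s→3 1:b→1,4→2,s→4 2:b→2,4→2,s→2 3:b→5,4→2,s→6 4:b→7,4→2,s→8 5:b→5,4→2,s→2 6:b→5,4→2,s→9 7:b→2,4→2,s→2 8:b→2,4→2,s→10 9:b→5,4→2,s→11 10:b→2,4→2,s→7 11:b→7,4→2,s→11 [Hopcroft].
'4': |S_i|=[15, 3] end={s1,s14,s8} rej; 1/1 del acc.
'sbs': |S_i|=[15, 13, 3, 1] end={s1} — reject; 3/3 del acc.
'bsbb': run [15, 9, 7, 2, 1] end={s1} rej; 4/4 del acc.
'bssb': |S_i|=[15, 9, 7, 6, 1] end={s1} — reject; 4/4 single-dels accept.
'bsssss': N↓-sim [15, 9, 7, 6, 4, 2, 1] end={s1} — reject; 6/6 deletions ∈↓L.
'ssssbb': run [15, 13, 11, 8, 4, 2, 1] end={s1} rej; 6/6 del acc.
6 words, ⪯-incomp.

min(Σ*\↓L) = [4, sbs, bsbb, bssb, bsssss, ssssbb].


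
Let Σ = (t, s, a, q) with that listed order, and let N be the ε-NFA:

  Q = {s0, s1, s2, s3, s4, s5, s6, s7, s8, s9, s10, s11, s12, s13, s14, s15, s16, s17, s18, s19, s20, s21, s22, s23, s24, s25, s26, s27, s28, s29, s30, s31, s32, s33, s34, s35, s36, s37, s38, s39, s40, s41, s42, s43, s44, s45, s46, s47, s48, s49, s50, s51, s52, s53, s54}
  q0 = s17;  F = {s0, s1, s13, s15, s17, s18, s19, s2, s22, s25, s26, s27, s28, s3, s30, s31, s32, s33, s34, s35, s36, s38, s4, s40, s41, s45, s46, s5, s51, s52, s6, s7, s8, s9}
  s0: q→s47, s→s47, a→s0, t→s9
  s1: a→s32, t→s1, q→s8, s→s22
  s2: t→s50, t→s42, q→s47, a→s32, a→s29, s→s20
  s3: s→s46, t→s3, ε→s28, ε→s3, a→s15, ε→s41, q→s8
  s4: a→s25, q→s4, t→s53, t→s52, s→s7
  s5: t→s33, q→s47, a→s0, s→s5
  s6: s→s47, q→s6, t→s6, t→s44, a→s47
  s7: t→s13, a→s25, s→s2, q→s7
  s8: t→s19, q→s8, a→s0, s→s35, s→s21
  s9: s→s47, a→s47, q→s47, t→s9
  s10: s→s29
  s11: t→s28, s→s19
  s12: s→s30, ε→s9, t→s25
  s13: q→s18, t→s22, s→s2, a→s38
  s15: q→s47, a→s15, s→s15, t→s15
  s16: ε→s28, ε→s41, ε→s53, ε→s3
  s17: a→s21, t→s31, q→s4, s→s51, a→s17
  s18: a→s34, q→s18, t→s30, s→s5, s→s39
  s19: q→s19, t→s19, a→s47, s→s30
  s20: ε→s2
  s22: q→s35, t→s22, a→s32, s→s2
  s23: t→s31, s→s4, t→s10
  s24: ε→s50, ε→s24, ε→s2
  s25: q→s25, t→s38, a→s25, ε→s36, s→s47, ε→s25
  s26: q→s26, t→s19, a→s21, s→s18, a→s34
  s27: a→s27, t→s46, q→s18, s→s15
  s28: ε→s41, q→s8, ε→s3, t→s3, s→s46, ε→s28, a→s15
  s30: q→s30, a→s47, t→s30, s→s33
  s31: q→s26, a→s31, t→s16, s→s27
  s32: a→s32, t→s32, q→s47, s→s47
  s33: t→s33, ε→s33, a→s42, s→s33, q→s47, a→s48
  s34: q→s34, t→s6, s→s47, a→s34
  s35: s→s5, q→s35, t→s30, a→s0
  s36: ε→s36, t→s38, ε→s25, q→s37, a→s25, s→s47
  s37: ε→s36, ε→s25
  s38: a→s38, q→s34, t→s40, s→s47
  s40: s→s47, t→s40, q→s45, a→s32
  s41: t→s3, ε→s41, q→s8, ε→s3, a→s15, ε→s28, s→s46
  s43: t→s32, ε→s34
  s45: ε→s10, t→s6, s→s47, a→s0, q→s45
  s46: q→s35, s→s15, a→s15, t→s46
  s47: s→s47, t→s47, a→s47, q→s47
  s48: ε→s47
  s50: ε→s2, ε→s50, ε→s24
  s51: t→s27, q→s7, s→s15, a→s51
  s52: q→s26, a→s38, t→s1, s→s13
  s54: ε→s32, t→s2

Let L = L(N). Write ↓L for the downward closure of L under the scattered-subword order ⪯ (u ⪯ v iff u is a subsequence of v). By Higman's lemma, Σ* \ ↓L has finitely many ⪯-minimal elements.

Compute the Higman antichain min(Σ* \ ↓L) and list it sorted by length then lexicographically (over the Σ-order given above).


min(Σ*\↓L) = [ssq, qas, ttaq, tqta].

|Q|=55, |F|=34, |δ|=191 (32 ε).
min D↑ (32 st, q0=0, F={16}): 0:t→1,s→2,a→0,q→3 1:t→4,s→5,a→1,q→6 2:t→5,s→7,a→2,q→8 3:t→9,s→8,a→10,q→3 4:t→4,s→11,a→7,q→12 5:t→11,s→7,a→5,q→13 6:t→14,s→13,a→15,q→6 7:t→7,s→7,a→7,q→16 8:t→17,s→18,a→10,q→8 9:t→19,s→17,a→20,q→6 10:t→20,s→16,a→10,q→10 11:t→11,s→7,a→7,q→21 12:t→14,s→21,a→22,q→12 13:t→23,s→24,a→15,q→13 14:t→14,s→23,a→16,q→14 15:t→25,s→16,a→15,q→15 16:t→16,s→16,a→16,q→16 17:t→26,s→18,a→20,q→13 18:t→18,s→18,a→27,q→16 19:t→19,s→26,a→27,q→12 20:t→28,s→16,a→20,q→15 21:t→23,s→24,a→22,q→21 22:t→29,s→16,a→22,q→16 23:t→23,s→30,a→16,q→23 24:t→30,s→24,a→22,q→16 25:t→25,s→16,a→16,q→25 26:t→26,s→18,a→27,q→21 27:t→27,s→16,a→27,q→16 28:t→28,s→16,a→27,q→31 29:t→29,s→16,a→16,q→16 30:t→30,s→30,a→16,q→16 31:t→25,s→16,a→22,q→31 [Hopcroft].
'ssq': run [48, 35, 15, 1] end={s47} rej; 3/3 del acc.
'qas': run [48, 38, 18, 2] end={s29,s47} — reject; 3/3 del acc.
'ttaq': N↓-sim [48, 41, 32, 8, 1] end={s47} rej; 4/4 deletions ∈↓L.
'tqta': run [48, 41, 21, 9, 3] end={s42,s47,s48} ∉↓L; 4/4 deletions ∈↓L.
4 obstructions.


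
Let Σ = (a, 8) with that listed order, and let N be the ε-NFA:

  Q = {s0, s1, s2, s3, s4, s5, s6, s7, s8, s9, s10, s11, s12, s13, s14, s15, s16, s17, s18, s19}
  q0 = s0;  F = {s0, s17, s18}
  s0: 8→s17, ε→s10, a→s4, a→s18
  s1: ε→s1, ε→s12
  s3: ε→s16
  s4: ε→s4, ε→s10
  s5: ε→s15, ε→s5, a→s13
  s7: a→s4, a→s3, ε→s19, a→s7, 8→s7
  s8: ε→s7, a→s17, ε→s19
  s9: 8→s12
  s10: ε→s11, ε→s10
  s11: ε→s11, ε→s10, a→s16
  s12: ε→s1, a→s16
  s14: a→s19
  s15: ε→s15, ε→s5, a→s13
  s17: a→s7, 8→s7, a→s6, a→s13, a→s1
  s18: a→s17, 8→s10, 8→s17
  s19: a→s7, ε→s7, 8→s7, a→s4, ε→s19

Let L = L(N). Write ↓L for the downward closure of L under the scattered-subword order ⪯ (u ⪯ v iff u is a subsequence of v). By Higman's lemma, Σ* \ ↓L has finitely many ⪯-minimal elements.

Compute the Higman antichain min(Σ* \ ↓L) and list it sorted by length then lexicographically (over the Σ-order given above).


Antichain: [8a, 88, aaa, aa8].

|Q|=20, |F|=3, |δ|=45 (20 ε).
min D↑ (4 st, q0=0, F={3}): 0:a→1,8→2 1:a→2,8→2 2:a→3,8→3 3:a→3,8→3 [Hopcroft].
'8a': run [14, 12, 11] end={s1,s10,s11,s12,s13,s16,s19,s3,s4,s6,s7} rej; 2/2 del acc.
'88': run [14, 12, 7] end={s10,s11,s16,s19,s3,s4,s7} rej; 2/2 del acc.
'aaa': N↓-sim [14, 13, 12, 11] end={s1,s10,s11,s12,s13,s16,s19,s3,s4,s6,s7} rej; 3/3 deletions ∈↓L.
'aa8': run [14, 13, 12, 7] end={s10,s11,s16,s19,s3,s4,s7} ∉↓L; 3/3 del acc.
4 obstructions.


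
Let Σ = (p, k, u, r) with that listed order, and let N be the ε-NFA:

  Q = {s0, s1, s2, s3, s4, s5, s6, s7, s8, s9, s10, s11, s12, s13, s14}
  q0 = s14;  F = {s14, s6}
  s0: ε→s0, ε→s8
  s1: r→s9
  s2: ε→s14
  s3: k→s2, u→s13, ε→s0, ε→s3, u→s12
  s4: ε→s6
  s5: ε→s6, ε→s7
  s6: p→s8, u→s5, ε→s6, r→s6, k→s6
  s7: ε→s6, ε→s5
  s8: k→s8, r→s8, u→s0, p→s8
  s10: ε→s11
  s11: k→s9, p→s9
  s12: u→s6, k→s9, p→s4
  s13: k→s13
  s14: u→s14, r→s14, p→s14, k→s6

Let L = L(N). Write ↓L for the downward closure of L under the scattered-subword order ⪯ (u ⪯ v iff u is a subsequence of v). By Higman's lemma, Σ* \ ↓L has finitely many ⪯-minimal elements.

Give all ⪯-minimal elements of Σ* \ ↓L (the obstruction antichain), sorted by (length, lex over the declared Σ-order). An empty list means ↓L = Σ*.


|Q|=15, |F|=2, |δ|=34 (12 ε).
min D↑ (3 st, q0=0, F={2}): 0:p→0,k→1,u→0,r→0 1:p→2,k→1,u→1,r→1 2:p→2,k→2,u→2,r→2 [Hopcroft].
'kp': |S_i|=[6, 5, 2] end={s0,s8} rej; 2/2 deletions ∈↓L.
1 minimals (antichain).

A = [kp].


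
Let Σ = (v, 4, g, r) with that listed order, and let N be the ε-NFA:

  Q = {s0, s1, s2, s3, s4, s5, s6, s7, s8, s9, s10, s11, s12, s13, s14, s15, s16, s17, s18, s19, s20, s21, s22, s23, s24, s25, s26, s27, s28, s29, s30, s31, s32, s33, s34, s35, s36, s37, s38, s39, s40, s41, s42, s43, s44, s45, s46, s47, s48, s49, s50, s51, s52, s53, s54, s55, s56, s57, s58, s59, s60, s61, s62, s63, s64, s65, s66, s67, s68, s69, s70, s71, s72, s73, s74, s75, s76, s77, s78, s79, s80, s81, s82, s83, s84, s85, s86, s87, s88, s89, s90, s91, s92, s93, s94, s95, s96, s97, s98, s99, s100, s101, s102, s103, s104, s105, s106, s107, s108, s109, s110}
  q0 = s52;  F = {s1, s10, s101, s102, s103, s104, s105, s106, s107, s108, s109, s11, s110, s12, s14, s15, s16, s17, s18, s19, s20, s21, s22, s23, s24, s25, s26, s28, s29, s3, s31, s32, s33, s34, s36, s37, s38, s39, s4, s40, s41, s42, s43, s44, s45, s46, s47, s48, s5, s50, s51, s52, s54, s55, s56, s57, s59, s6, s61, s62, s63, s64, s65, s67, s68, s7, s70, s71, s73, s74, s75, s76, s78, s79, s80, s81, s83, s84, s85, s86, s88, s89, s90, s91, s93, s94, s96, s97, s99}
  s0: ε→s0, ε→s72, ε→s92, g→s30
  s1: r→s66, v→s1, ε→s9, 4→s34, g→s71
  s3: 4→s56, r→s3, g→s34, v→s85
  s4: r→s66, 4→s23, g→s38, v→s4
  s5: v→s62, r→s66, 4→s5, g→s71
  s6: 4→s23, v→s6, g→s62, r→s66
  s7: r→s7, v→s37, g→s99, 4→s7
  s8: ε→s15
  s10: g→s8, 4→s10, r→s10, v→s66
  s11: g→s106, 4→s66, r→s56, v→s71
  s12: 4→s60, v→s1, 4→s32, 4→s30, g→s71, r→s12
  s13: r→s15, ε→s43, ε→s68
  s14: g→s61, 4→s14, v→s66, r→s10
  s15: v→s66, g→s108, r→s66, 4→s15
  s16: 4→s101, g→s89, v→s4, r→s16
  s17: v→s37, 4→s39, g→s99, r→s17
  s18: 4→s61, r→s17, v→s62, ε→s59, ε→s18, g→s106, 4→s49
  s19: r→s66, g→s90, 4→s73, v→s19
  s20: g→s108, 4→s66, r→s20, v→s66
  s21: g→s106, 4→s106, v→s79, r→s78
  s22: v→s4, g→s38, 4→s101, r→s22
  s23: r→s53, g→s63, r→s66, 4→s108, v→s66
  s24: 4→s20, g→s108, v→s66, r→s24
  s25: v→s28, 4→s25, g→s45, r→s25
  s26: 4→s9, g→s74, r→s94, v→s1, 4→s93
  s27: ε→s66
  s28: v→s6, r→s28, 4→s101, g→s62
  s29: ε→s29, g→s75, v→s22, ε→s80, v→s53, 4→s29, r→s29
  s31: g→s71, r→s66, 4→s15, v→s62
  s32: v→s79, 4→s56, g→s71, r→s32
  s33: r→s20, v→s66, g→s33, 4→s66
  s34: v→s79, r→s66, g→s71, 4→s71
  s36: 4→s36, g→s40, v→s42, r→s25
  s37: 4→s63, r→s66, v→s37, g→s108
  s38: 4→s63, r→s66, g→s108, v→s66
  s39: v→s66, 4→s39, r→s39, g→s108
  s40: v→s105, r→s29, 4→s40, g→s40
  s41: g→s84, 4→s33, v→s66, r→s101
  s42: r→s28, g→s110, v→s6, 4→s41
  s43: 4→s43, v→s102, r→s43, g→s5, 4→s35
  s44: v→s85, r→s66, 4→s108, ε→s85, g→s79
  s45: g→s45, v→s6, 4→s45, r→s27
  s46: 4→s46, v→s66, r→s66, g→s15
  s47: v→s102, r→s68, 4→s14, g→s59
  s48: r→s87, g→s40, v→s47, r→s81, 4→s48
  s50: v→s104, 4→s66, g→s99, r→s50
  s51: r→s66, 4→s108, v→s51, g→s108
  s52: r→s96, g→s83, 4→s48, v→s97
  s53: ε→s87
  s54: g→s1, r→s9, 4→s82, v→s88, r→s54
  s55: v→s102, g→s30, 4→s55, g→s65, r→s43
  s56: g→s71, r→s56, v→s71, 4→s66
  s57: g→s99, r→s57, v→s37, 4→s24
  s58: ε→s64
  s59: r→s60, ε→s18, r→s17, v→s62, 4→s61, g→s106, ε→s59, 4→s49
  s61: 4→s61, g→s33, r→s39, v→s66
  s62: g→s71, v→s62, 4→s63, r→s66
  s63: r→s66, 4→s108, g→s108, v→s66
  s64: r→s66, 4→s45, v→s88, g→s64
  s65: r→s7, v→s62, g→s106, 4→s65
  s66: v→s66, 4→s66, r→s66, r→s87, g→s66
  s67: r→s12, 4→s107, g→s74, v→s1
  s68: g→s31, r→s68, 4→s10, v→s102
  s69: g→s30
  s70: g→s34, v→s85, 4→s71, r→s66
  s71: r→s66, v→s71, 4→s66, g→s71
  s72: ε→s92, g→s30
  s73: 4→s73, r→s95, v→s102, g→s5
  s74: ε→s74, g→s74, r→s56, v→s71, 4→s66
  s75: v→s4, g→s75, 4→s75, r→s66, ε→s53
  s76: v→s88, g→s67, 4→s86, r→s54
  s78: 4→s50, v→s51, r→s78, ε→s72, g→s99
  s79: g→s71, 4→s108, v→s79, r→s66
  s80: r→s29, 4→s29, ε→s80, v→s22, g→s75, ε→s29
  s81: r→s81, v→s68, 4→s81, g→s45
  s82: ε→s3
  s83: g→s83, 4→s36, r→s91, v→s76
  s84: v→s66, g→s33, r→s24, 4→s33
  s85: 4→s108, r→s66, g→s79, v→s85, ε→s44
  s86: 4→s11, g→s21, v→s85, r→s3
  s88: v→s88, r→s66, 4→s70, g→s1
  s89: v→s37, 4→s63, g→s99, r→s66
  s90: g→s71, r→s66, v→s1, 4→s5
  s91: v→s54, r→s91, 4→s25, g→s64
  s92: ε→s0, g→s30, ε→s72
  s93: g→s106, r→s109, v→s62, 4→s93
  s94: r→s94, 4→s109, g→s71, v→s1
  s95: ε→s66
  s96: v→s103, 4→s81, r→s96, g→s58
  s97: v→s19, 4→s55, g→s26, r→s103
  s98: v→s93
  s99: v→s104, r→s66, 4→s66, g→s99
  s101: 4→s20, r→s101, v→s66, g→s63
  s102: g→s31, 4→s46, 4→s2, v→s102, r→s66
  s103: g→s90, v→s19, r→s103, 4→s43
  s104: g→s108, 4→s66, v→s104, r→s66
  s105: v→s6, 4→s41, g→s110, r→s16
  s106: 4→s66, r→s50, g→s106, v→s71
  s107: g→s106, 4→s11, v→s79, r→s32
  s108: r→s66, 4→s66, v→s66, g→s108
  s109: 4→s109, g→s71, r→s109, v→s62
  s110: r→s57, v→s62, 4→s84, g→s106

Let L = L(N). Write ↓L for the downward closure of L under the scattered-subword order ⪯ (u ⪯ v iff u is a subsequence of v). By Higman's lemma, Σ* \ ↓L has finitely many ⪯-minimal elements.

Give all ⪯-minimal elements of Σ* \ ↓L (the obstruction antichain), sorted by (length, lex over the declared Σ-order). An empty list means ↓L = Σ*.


|Q|=111, |F|=89, |δ|=408 (28 ε).
min D↑ (87 st, q0=0, F={18}): 0:v→1,4→2,g→3,r→4 1:v→5,4→6,g→7,r→8 2:v→9,4→2,g→10,r→11 3:v→12,4→13,g→3,r→14 4:v→8,4→11,g→15,r→4 5:v→5,4→16,g→17,r→18 6:v→19,4→6,g→20,r→21 7:v→22,4→23,g→24,r→25 8:v→5,4→21,g→17,r→8 9:v→19,4→26,g→27,r→28 10:v→29,4→10,g→10,r→30 11:v→28,4→11,g→31,r→11 12:v→32,4→33,g→34,r→35 13:v→36,4→13,g→10,r→37 14:v→35,4→37,g→15,r→14 15:v→32,4→31,g→15,r→18 16:v→19,4→16,g→38,r→18 17:v→22,4→38,g→39,r→18 18:v→18,4→18,g→18,r→18 19:v→19,4→40,g→41,r→18 20:v→42,4→20,g→43,r→44 21:v→19,4→21,g→38,r→21 22:v→22,4→45,g→39,r→18 23:v→42,4→23,g→43,r→46 24:v→39,4→18,g→24,r→47 25:v→22,4→46,g→39,r→25 26:v→18,4→26,g→48,r→49 27:v→42,4→48,g→43,r→50 28:v→19,4→49,g→41,r→28 29:v→51,4→52,g→53,r→54 30:v→55,4→30,g→56,r→30 31:v→51,4→31,g→31,r→18 32:v→32,4→57,g→22,r→18 33:v→58,4→59,g→60,r→61 34:v→22,4→62,g→24,r→63 35:v→32,4→61,g→22,r→35 36:v→51,4→52,g→53,r→64 37:v→64,4→37,g→31,r→37 38:v→42,4→38,g→39,r→18 39:v→39,4→18,g→39,r→18 40:v→18,4→40,g→65,r→18 41:v→42,4→65,g→39,r→18 42:v→42,4→66,g→39,r→18 43:v→39,4→18,g→43,r→67 44:v→68,4→44,g→69,r→44 45:v→70,4→39,g→39,r→18 46:v→42,4→46,g→39,r→46 47:v→39,4→18,g→39,r→47 48:v→18,4→48,g→71,r→72 49:v→18,4→49,g→65,r→49 50:v→68,4→72,g→69,r→50 51:v→51,4→73,g→42,r→18 52:v→18,4→71,g→74,r→75 53:v→42,4→74,g→43,r→76 54:v→77,4→75,g→78,r→54 55:v→77,4→75,g→79,r→55 56:v→77,4→56,g→56,r→18 57:v→58,4→39,g→45,r→18 58:v→58,4→80,g→70,r→18 59:v→39,4→18,g→43,r→47 60:v→70,4→43,g→43,r→81 61:v→58,4→47,g→45,r→61 62:v→70,4→59,g→43,r→82 63:v→22,4→82,g→39,r→63 64:v→51,4→75,g→42,r→64 65:v→18,4→65,g→80,r→18 66:v→18,4→80,g→80,r→18 67:v→83,4→18,g→69,r→67 68:v→68,4→66,g→80,r→18 69:v→83,4→18,g→69,r→18 70:v→70,4→80,g→39,r→18 71:v→18,4→18,g→71,r→84 72:v→18,4→72,g→80,r→72 73:v→18,4→80,g→66,r→18 74:v→18,4→71,g→71,r→85 75:v→18,4→84,g→66,r→75 76:v→68,4→85,g→69,r→76 77:v→77,4→73,g→79,r→18 78:v→68,4→66,g→69,r→18 79:v→18,4→66,g→80,r→18 80:v→18,4→18,g→80,r→18 81:v→86,4→67,g→69,r→81 82:v→70,4→47,g→39,r→82 83:v→83,4→18,g→80,r→18 84:v→18,4→18,g→80,r→84 85:v→18,4→84,g→80,r→85 86:v→86,4→80,g→80,r→18.
'vvr': |S_i|=[106, 90, 32, 4] end={s53,s66,s87,s95} rej; 3/3 deletions ∈↓L.
'rgr': |S_i|=[106, 76, 34, 4] end={s27,s53,s66,s87} ∉↓L; 3/3 deletions ∈↓L.
'vgg4': N↓-sim [106, 90, 55, 13, 2] end={s66,s87} rej; 4/4 deletions ∈↓L.
'4v4v': |S_i|=[106, 87, 51, 21, 2] end={s66,s87} — reject; 4/4 deletions ∈↓L.
'gv444': |S_i|=[106, 87, 58, 37, 12, 2] end={s66,s87} — reject; 5/5 deletions ∈↓L.
'4grvgv': run [106, 87, 56, 33, 14, 5, 2] end={s66,s87} rej; 6/6 deletions ∈↓L.
6 obstructions.

min(Σ*\↓L) = [vvr, rgr, vgg4, 4v4v, gv444, 4grvgv].


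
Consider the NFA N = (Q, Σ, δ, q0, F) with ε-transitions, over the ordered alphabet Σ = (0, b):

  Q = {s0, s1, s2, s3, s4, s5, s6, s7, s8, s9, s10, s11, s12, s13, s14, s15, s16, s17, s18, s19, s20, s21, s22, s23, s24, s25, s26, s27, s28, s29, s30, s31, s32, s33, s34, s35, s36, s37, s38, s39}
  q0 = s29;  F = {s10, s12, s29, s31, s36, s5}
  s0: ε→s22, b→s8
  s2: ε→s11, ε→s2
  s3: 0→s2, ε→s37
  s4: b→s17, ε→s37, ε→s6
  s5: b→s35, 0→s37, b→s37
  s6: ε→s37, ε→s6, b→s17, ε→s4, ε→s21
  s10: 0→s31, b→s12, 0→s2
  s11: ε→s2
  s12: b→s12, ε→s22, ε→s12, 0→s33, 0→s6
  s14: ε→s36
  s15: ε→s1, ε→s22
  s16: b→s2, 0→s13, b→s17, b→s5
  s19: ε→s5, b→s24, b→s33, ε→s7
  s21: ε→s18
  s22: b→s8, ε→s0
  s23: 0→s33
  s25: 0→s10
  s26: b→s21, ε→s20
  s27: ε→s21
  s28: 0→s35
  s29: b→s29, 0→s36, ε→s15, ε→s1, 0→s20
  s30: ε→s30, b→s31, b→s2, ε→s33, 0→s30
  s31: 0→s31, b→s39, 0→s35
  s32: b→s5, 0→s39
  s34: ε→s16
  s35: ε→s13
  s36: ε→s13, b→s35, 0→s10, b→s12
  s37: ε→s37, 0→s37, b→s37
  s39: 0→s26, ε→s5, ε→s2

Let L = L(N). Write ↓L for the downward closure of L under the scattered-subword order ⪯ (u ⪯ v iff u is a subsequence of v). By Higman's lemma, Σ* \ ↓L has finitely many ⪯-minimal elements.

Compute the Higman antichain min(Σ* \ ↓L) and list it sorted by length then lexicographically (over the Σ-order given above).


|Q|=40, |F|=6, |δ|=73 (32 ε).
min D↑ (7 st, q0=0, F={5}): 0:0→1,b→0 1:0→2,b→3 2:0→4,b→3 3:0→5,b→3 4:0→4,b→6 5:0→5,b→5 6:0→5,b→5 [Hopcroft].
'0b0': N↓-sim [25, 22, 19, 9] end={s17,s18,s20,s21,s26,s33,s37,s4,s6} — reject; 3/3 deletions ∈↓L.
'000bb': |S_i|=[25, 22, 21, 16, 12, 5] end={s13,s18,s21,s35,s37} rej; 5/5 single-dels accept.
2 minimals (antichain).

min(Σ*\↓L) = [0b0, 000bb].


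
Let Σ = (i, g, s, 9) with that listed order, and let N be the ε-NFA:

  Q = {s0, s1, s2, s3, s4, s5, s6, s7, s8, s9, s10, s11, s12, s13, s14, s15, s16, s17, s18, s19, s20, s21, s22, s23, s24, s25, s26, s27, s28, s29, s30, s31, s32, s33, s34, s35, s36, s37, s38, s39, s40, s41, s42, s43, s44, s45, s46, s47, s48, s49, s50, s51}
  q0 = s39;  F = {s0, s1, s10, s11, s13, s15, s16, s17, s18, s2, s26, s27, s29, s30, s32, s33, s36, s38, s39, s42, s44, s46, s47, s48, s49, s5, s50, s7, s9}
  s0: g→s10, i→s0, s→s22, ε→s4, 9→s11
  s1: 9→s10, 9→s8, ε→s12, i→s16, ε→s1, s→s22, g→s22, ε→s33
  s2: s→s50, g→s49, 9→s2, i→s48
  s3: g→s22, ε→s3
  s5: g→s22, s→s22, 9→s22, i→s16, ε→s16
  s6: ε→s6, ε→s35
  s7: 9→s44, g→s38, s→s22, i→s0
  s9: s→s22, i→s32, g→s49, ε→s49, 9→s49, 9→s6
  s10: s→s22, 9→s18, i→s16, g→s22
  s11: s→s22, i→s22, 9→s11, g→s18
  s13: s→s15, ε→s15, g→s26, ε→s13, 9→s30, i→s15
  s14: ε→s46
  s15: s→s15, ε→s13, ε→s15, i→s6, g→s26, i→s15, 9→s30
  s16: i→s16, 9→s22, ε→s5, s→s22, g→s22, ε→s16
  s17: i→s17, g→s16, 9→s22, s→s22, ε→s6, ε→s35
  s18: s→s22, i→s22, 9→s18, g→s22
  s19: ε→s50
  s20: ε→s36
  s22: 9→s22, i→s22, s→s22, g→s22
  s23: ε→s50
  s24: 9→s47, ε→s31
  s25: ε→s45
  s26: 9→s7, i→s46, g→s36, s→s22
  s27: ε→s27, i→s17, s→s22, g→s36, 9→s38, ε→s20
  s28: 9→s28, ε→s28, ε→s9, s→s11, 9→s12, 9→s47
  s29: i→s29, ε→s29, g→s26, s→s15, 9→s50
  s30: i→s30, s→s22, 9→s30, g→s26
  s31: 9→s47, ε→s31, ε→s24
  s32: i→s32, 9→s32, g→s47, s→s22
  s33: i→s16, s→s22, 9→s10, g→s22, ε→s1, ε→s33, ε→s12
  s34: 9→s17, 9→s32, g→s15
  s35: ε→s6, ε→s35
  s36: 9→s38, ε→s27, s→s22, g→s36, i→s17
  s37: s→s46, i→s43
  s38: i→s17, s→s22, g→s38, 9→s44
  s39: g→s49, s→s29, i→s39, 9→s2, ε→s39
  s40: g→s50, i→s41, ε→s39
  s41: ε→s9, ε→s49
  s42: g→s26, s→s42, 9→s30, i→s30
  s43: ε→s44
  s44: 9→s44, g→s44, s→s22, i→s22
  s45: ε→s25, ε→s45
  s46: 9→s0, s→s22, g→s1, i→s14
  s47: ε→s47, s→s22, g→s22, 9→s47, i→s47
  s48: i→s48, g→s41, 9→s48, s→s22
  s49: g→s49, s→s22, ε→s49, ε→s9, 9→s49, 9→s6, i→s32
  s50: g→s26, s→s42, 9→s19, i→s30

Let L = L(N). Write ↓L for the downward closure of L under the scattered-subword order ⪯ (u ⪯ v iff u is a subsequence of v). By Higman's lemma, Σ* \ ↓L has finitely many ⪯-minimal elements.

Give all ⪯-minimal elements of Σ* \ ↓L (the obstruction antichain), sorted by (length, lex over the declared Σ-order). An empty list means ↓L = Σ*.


A = [gs, 9is, gigg, ss9s, sggi9, sg99i].

|Q|=52, |F|=29, |δ|=184 (46 ε).
min D↑ (25 st, q0=0, F={5}): 0:i→0,g→1,s→2,9→3 1:i→4,g→1,s→5,9→1 2:i→2,g→6,s→7,9→8 3:i→9,g→1,s→8,9→3 4:i→4,g→10,s→5,9→4 5:i→5,g→5,s→5,9→5 6:i→11,g→12,s→5,9→13 7:i→7,g→6,s→7,9→14 8:i→14,g→6,s→15,9→8 9:i→9,g→1,s→5,9→9 10:i→10,g→5,s→5,9→10 11:i→11,g→16,s→5,9→17 12:i→18,g→12,s→5,9→19 13:i→17,g→19,s→5,9→20 14:i→14,g→6,s→5,9→14 15:i→14,g→6,s→15,9→14 16:i→21,g→5,s→5,9→22 17:i→17,g→22,s→5,9→23 18:i→18,g→21,s→5,9→5 19:i→18,g→19,s→5,9→20 20:i→5,g→20,s→5,9→20 21:i→21,g→5,s→5,9→5 22:i→21,g→5,s→5,9→24 23:i→5,g→24,s→5,9→23 24:i→5,g→5,s→5,9→24 [Hopcroft].
'gs': |S_i|=[39, 29, 1] end={s22} rej; 2/2 del acc.
'9is': |S_i|=[39, 35, 31, 1] end={s22} rej; 3/3 single-dels accept.
'gigg': run [39, 29, 19, 10, 1] end={s22} rej; 4/4 del acc.
'ss9s': run [39, 31, 28, 25, 1] end={s22} — reject; 4/4 deletions ∈↓L.
'sggi9': |S_i|=[39, 31, 24, 17, 6, 1] end={s22} — reject; 5/5 del acc.
'sg99i': N↓-sim [39, 31, 24, 15, 4, 1] end={s22} — reject; 5/5 deletions ∈↓L.
6 minimals (antichain).
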